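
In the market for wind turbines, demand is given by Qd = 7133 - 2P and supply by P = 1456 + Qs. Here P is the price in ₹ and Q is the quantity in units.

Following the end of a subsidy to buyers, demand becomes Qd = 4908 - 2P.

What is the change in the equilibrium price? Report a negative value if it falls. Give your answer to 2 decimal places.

Before the shock: 7133 - 2P = P - 1456 ⇒ 8589 = 3P ⇒ P = 2863, Q = 1407.
The shock moves the curves to Qd = 4908 - 2P and Qs = P - 1456.
Equate the new curves: 4908 - 2P = P - 1456, giving 6364 = 3P, P = 6364/3 ≈ 2121.3333, Q = 1996/3 ≈ 665.3333.
ΔP = 2121.3333 − 2863 = -741.67.

-741.67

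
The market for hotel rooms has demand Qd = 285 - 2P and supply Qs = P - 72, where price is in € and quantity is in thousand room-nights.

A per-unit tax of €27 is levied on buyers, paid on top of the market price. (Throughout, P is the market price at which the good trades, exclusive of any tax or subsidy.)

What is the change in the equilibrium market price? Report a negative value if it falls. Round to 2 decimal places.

-18.00

Original equilibrium: 285 - 2P = P - 72 gives 357 = 3P, so P = 119 and Q = 47.
Since buyers pay the price plus the tax, the effective demand curve becomes Qd = 231 - 2P.
New equilibrium: 231 - 2P = P - 72 ⇒ 303 = 3P ⇒ P = 101, Q = 29.
ΔP = 101 − 119 = -18.00.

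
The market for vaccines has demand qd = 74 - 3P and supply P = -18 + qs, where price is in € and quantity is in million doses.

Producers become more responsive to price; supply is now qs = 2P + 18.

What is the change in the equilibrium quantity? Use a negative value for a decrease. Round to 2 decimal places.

Solve the original market: 74 - 3P = P + 18, hence P = 14 and q = 32.
With the change applied: demand qd = 74 - 3P, supply qs = 2P + 18.
Equate the new curves: 74 - 3P = 2P + 18, giving 56 = 5P, P = 11.2, q = 40.4.
Δq = 40.4 − 32 = +8.40.

+8.40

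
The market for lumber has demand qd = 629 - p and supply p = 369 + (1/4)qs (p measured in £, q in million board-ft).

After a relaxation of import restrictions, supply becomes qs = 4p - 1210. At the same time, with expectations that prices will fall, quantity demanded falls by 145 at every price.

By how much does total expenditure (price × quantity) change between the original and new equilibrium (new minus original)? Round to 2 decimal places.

-38374.24

Initially, 629 - p = 4p - 1476, so 2105 = 5p and p = 421, q = 208.
The new curves are qd = 484 - p (demand) and qs = 4p - 1210 (supply).
Setting them equal: 484 - p = 4p - 1210 → 1694 = 5p, so p = 338.8 and q = 145.2.
Expenditure moves from 421×208 = 87568 to 338.8×145.2 = 49193.76; change = -38374.24.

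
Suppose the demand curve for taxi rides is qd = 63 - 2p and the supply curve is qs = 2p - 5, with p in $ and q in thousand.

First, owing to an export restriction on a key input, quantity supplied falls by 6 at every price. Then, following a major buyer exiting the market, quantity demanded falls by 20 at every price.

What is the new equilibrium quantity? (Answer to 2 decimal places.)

16.00

Original equilibrium: 63 - 2p = 2p - 5 gives 68 = 4p, so p = 17 and q = 29.
The new curves are qd = 43 - 2p (demand) and qs = 2p - 11 (supply).
Equate the new curves: 43 - 2p = 2p - 11, giving 54 = 4p, p = 13.5, q = 16.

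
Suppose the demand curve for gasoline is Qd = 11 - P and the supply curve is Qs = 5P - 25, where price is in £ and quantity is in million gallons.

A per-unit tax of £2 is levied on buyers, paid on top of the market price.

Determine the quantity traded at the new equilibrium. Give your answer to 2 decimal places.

Initially, 11 - P = 5P - 25, so 36 = 6P and P = 6, Q = 5.
Since buyers pay the price plus the tax, the effective demand curve becomes Qd = 9 - P.
Clearing the new market: 9 - P = 5P - 25, so P = 17/3 ≈ 5.6667 and Q = 10/3 ≈ 3.3333.

3.33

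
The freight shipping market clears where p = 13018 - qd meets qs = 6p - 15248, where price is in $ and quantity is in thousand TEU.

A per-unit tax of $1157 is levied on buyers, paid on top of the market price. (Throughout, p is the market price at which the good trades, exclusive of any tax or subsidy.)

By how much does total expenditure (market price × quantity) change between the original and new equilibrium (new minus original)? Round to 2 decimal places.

Original equilibrium: 13018 - p = 6p - 15248 gives 28266 = 7p, so p = 4038 and q = 8980.
Since buyers pay the price plus the tax, the effective demand curve becomes qd = 11861 - p.
Clearing the new market: 11861 - p = 6p - 15248, so p = 27109/7 ≈ 3872.7143 and q = 55918/7 ≈ 7988.2857.
Expenditure moves from 4038×8980 = 36261240 to 3872.7143×7988.2857 = 30936348.2041; change = -5324891.80.

-5324891.80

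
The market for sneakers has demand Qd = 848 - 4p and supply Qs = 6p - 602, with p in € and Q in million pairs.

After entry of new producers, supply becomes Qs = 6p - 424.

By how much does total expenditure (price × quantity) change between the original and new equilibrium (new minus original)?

Original equilibrium: 848 - 4p = 6p - 602 gives 1450 = 10p, so p = 145 and Q = 268.
With the change applied: demand Qd = 848 - 4p, supply Qs = 6p - 424.
New equilibrium: 848 - 4p = 6p - 424 ⇒ 1272 = 10p ⇒ p = 127.2, Q = 339.2.
Expenditure moves from 145×268 = 38860 to 127.2×339.2 = 43146.24; change = +4286.24.

+4286.24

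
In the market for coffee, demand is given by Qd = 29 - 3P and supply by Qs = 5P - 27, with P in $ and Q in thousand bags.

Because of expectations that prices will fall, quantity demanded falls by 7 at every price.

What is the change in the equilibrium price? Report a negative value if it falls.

-0.875

Original equilibrium: 29 - 3P = 5P - 27 gives 56 = 8P, so P = 7 and Q = 8.
After the shift, demand is Qd = 22 - 3P and supply is Qs = 5P - 27.
New equilibrium: 22 - 3P = 5P - 27 ⇒ 49 = 8P ⇒ P = 6.125, Q = 3.625.
ΔP = 6.125 − 7 = -0.875.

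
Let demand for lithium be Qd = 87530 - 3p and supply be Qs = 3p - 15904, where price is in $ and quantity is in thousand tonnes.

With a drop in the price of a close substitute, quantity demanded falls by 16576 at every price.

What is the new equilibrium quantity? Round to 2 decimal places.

27525.00

Original equilibrium: 87530 - 3p = 3p - 15904 gives 103434 = 6p, so p = 17239 and Q = 35813.
The shock moves the curves to Qd = 70954 - 3p and Qs = 3p - 15904.
Equate the new curves: 70954 - 3p = 3p - 15904, giving 86858 = 6p, p = 43429/3 ≈ 14476.3333, Q = 27525.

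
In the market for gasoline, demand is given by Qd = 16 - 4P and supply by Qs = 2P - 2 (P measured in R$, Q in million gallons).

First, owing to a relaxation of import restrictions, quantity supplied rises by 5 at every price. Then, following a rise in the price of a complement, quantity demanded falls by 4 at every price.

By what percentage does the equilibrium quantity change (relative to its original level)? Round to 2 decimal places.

+50.00

Original equilibrium: 16 - 4P = 2P - 2 gives 18 = 6P, so P = 3 and Q = 4.
The new curves are Qd = 12 - 4P (demand) and Qs = 2P + 3 (supply).
New equilibrium: 12 - 4P = 2P + 3 ⇒ 9 = 6P ⇒ P = 1.5, Q = 6.
%ΔQ = (6 − 4) / 4 × 100 = +50.00%.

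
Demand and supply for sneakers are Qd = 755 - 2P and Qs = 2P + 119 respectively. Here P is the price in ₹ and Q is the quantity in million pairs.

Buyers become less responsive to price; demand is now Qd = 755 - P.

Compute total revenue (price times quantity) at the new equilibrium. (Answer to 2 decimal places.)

115116.00

Before the shock: 755 - 2P = 2P + 119 ⇒ 636 = 4P ⇒ P = 159, Q = 437.
The new curves are Qd = 755 - P (demand) and Qs = 2P + 119 (supply).
Equate the new curves: 755 - P = 2P + 119, giving 636 = 3P, P = 212, Q = 543.
New expenditure = 212 × 543 = 115116.00.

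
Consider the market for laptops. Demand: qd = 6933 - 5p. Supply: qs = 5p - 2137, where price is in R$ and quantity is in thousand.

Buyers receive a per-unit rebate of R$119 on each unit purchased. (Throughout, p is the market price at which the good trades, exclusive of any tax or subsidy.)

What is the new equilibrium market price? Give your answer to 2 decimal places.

Before the shock: 6933 - 5p = 5p - 2137 ⇒ 9070 = 10p ⇒ p = 907, q = 2398.
Since buyers' out-of-pocket price is the market price minus the rebate, the effective demand curve becomes qd = 7528 - 5p.
Equate the new curves: 7528 - 5p = 5p - 2137, giving 9665 = 10p, p = 966.5, q = 2695.5.

966.50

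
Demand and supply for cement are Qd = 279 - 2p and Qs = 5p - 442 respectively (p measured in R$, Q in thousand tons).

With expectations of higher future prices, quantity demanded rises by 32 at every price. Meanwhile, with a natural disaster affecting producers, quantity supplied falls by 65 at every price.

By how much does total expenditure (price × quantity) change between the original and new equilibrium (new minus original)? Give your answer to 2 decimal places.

Initially, 279 - 2p = 5p - 442, so 721 = 7p and p = 103, Q = 73.
After the shift, demand is Qd = 311 - 2p and supply is Qs = 5p - 507.
Clearing the new market: 311 - 2p = 5p - 507, so p = 818/7 ≈ 116.8571 and Q = 541/7 ≈ 77.2857.
Expenditure moves from 103×73 = 7519 to 116.8571×77.2857 = 9031.3878; change = +1512.39.

+1512.39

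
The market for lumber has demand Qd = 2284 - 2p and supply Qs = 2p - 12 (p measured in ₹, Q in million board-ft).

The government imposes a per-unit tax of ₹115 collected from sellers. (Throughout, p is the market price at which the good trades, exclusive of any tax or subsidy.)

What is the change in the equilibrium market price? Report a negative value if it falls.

Initially, 2284 - 2p = 2p - 12, so 2296 = 4p and p = 574, Q = 1136.
Since sellers keep the price net of the tax, the effective supply curve becomes Qs = 2p - 242.
Setting them equal: 2284 - 2p = 2p - 242 → 2526 = 4p, so p = 631.5 and Q = 1021.
Δp = 631.5 − 574 = +57.5.

+57.5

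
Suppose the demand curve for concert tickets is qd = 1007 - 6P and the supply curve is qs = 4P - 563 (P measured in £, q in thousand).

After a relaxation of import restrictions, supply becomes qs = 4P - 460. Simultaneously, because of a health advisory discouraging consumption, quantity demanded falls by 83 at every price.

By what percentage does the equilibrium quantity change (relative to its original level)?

Solve the original market: 1007 - 6P = 4P - 563, hence P = 157 and q = 65.
The new curves are qd = 924 - 6P (demand) and qs = 4P - 460 (supply).
Equate the new curves: 924 - 6P = 4P - 460, giving 1384 = 10P, P = 138.4, q = 93.6.
%Δq = (93.6 − 65) / 65 × 100 = +44%.

+44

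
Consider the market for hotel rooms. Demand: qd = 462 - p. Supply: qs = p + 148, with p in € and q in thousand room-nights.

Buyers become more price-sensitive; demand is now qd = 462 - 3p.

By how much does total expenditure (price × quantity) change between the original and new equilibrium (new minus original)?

-30104.75

Before the shock: 462 - p = p + 148 ⇒ 314 = 2p ⇒ p = 157, q = 305.
With the change applied: demand qd = 462 - 3p, supply qs = p + 148.
Setting them equal: 462 - 3p = p + 148 → 314 = 4p, so p = 78.5 and q = 226.5.
Expenditure moves from 157×305 = 47885 to 78.5×226.5 = 17780.25; change = -30104.75.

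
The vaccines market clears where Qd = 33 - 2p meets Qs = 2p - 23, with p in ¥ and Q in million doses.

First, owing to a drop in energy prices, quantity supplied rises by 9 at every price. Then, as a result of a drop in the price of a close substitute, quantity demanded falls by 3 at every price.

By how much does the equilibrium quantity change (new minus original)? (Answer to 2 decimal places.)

+3.00

Original equilibrium: 33 - 2p = 2p - 23 gives 56 = 4p, so p = 14 and Q = 5.
The new curves are Qd = 30 - 2p (demand) and Qs = 2p - 14 (supply).
Setting them equal: 30 - 2p = 2p - 14 → 44 = 4p, so p = 11 and Q = 8.
ΔQ = 8 − 5 = +3.00.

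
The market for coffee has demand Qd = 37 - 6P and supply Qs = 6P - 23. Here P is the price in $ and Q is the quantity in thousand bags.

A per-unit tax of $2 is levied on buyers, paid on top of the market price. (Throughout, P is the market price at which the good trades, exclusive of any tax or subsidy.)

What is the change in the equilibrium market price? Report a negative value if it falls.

Solve the original market: 37 - 6P = 6P - 23, hence P = 5 and Q = 7.
Since buyers pay the price plus the tax, the effective demand curve becomes Qd = 25 - 6P.
Equate the new curves: 25 - 6P = 6P - 23, giving 48 = 12P, P = 4, Q = 1.
ΔP = 4 − 5 = -1.

-1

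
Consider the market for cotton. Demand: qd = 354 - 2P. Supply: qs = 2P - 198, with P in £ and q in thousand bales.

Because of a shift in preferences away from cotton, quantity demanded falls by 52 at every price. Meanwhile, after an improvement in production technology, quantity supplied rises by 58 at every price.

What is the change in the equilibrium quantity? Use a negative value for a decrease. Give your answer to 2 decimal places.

Original equilibrium: 354 - 2P = 2P - 198 gives 552 = 4P, so P = 138 and q = 78.
The shock moves the curves to qd = 302 - 2P and qs = 2P - 140.
Clearing the new market: 302 - 2P = 2P - 140, so P = 110.5 and q = 81.
Δq = 81 − 78 = +3.00.

+3.00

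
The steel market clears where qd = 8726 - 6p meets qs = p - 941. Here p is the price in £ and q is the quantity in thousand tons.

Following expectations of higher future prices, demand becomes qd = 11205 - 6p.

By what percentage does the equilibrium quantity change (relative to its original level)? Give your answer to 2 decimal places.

+80.49

Before the shock: 8726 - 6p = p - 941 ⇒ 9667 = 7p ⇒ p = 1381, q = 440.
With the change applied: demand qd = 11205 - 6p, supply qs = p - 941.
New equilibrium: 11205 - 6p = p - 941 ⇒ 12146 = 7p ⇒ p = 12146/7 ≈ 1735.1429, q = 5559/7 ≈ 794.1429.
%Δq = (794.1429 − 440) / 440 × 100 = +80.49%.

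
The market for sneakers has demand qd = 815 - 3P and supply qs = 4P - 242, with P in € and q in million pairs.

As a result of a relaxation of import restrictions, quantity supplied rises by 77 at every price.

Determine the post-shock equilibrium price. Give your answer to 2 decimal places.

140.00

Original equilibrium: 815 - 3P = 4P - 242 gives 1057 = 7P, so P = 151 and q = 362.
The new curves are qd = 815 - 3P (demand) and qs = 4P - 165 (supply).
Equate the new curves: 815 - 3P = 4P - 165, giving 980 = 7P, P = 140, q = 395.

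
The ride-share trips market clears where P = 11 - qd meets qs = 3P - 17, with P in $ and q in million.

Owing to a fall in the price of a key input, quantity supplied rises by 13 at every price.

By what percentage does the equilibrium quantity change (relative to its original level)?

Original equilibrium: 11 - P = 3P - 17 gives 28 = 4P, so P = 7 and q = 4.
The shock moves the curves to qd = 11 - P and qs = 3P - 4.
New equilibrium: 11 - P = 3P - 4 ⇒ 15 = 4P ⇒ P = 3.75, q = 7.25.
%Δq = (7.25 − 4) / 4 × 100 = +81.25%.

+81.25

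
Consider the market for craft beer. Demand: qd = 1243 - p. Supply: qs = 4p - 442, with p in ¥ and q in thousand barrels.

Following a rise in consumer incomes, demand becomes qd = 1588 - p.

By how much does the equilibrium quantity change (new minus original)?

+276

Before the shock: 1243 - p = 4p - 442 ⇒ 1685 = 5p ⇒ p = 337, q = 906.
The new curves are qd = 1588 - p (demand) and qs = 4p - 442 (supply).
New equilibrium: 1588 - p = 4p - 442 ⇒ 2030 = 5p ⇒ p = 406, q = 1182.
Δq = 1182 − 906 = +276.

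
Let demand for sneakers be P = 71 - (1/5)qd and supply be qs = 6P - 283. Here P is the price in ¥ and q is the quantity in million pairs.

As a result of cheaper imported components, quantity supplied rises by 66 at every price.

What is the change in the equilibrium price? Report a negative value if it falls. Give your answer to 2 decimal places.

Initially, 355 - 5P = 6P - 283, so 638 = 11P and P = 58, q = 65.
With the change applied: demand qd = 355 - 5P, supply qs = 6P - 217.
Equate the new curves: 355 - 5P = 6P - 217, giving 572 = 11P, P = 52, q = 95.
ΔP = 52 − 58 = -6.00.

-6.00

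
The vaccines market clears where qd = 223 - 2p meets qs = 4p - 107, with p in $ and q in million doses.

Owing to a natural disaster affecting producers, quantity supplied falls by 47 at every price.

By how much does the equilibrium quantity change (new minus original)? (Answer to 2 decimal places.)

Initially, 223 - 2p = 4p - 107, so 330 = 6p and p = 55, q = 113.
With the change applied: demand qd = 223 - 2p, supply qs = 4p - 154.
Equate the new curves: 223 - 2p = 4p - 154, giving 377 = 6p, p = 377/6 ≈ 62.8333, q = 292/3 ≈ 97.3333.
Δq = 97.3333 − 113 = -15.67.

-15.67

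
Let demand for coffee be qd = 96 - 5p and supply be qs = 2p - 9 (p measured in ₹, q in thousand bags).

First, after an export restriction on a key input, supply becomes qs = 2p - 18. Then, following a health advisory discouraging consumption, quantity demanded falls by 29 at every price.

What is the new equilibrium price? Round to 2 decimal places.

Solve the original market: 96 - 5p = 2p - 9, hence p = 15 and q = 21.
The new curves are qd = 67 - 5p (demand) and qs = 2p - 18 (supply).
Setting them equal: 67 - 5p = 2p - 18 → 85 = 7p, so p = 85/7 ≈ 12.1429 and q = 44/7 ≈ 6.2857.

12.14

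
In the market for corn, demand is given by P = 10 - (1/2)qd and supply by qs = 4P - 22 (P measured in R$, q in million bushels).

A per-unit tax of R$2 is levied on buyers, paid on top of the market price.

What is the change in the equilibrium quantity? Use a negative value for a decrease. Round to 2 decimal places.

Before the shock: 20 - 2P = 4P - 22 ⇒ 42 = 6P ⇒ P = 7, q = 6.
Since buyers pay the price plus the tax, the effective demand curve becomes qd = 16 - 2P.
Equate the new curves: 16 - 2P = 4P - 22, giving 38 = 6P, P = 19/3 ≈ 6.3333, q = 10/3 ≈ 3.3333.
Δq = 3.3333 − 6 = -2.67.

-2.67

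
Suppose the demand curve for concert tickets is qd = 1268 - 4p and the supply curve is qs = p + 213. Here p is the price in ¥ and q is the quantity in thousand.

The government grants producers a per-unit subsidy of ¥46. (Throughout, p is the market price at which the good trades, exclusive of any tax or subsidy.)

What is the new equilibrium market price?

201.8

Original equilibrium: 1268 - 4p = p + 213 gives 1055 = 5p, so p = 211 and q = 424.
Since sellers receive the price plus the subsidy, the effective supply curve becomes qs = p + 259.
Equate the new curves: 1268 - 4p = p + 259, giving 1009 = 5p, p = 201.8, q = 460.8.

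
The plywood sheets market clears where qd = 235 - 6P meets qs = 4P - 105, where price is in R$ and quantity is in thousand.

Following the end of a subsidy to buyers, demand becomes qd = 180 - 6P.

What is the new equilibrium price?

28.5

Solve the original market: 235 - 6P = 4P - 105, hence P = 34 and q = 31.
After the shift, demand is qd = 180 - 6P and supply is qs = 4P - 105.
Clearing the new market: 180 - 6P = 4P - 105, so P = 28.5 and q = 9.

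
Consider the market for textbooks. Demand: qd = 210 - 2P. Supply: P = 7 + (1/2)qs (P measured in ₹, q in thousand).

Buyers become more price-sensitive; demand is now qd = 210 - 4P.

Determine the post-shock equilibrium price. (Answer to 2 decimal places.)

Solve the original market: 210 - 2P = 2P - 14, hence P = 56 and q = 98.
The new curves are qd = 210 - 4P (demand) and qs = 2P - 14 (supply).
New equilibrium: 210 - 4P = 2P - 14 ⇒ 224 = 6P ⇒ P = 112/3 ≈ 37.3333, q = 182/3 ≈ 60.6667.

37.33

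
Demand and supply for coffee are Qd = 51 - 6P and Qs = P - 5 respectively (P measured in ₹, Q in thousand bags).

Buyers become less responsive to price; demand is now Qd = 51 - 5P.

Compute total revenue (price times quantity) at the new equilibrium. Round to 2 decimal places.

40.44

Original equilibrium: 51 - 6P = P - 5 gives 56 = 7P, so P = 8 and Q = 3.
The shock moves the curves to Qd = 51 - 5P and Qs = P - 5.
Setting them equal: 51 - 5P = P - 5 → 56 = 6P, so P = 28/3 ≈ 9.3333 and Q = 13/3 ≈ 4.3333.
New expenditure = 9.3333 × 4.3333 = 40.44.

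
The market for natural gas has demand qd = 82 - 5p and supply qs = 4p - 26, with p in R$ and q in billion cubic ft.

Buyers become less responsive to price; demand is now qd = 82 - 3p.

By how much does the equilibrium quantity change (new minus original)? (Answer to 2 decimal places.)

Initially, 82 - 5p = 4p - 26, so 108 = 9p and p = 12, q = 22.
The new curves are qd = 82 - 3p (demand) and qs = 4p - 26 (supply).
Clearing the new market: 82 - 3p = 4p - 26, so p = 108/7 ≈ 15.4286 and q = 250/7 ≈ 35.7143.
Δq = 35.7143 − 22 = +13.71.

+13.71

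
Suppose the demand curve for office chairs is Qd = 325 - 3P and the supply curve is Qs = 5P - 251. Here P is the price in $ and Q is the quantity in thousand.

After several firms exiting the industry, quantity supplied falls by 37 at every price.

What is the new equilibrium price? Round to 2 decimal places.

76.63

Before the shock: 325 - 3P = 5P - 251 ⇒ 576 = 8P ⇒ P = 72, Q = 109.
The shock moves the curves to Qd = 325 - 3P and Qs = 5P - 288.
Equate the new curves: 325 - 3P = 5P - 288, giving 613 = 8P, P = 76.625, Q = 95.125.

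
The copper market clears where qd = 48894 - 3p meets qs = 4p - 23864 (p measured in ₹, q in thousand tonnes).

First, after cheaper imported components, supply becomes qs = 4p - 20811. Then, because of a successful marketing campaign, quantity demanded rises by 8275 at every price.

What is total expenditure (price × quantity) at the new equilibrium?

Solve the original market: 48894 - 3p = 4p - 23864, hence p = 10394 and q = 17712.
After the shift, demand is qd = 57169 - 3p and supply is qs = 4p - 20811.
Setting them equal: 57169 - 3p = 4p - 20811 → 77980 = 7p, so p = 11140 and q = 23749.
New expenditure = 11140 × 23749 = 264563860.

264563860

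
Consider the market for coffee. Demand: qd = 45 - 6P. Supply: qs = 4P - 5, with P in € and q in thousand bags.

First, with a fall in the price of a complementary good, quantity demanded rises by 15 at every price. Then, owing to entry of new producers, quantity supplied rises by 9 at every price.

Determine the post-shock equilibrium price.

5.6

Original equilibrium: 45 - 6P = 4P - 5 gives 50 = 10P, so P = 5 and q = 15.
The shock moves the curves to qd = 60 - 6P and qs = 4P + 4.
New equilibrium: 60 - 6P = 4P + 4 ⇒ 56 = 10P ⇒ P = 5.6, q = 26.4.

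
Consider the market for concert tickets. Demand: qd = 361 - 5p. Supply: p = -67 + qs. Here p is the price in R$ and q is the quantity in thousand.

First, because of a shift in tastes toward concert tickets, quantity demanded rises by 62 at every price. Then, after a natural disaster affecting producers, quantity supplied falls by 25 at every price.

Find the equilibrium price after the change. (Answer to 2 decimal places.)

63.50

Before the shock: 361 - 5p = p + 67 ⇒ 294 = 6p ⇒ p = 49, q = 116.
The shock moves the curves to qd = 423 - 5p and qs = p + 42.
New equilibrium: 423 - 5p = p + 42 ⇒ 381 = 6p ⇒ p = 63.5, q = 105.5.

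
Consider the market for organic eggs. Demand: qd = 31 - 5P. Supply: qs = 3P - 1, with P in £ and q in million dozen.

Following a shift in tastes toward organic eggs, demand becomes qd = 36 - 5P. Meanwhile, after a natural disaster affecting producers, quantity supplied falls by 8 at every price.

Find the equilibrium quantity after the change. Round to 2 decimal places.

7.88

Initially, 31 - 5P = 3P - 1, so 32 = 8P and P = 4, q = 11.
After the shift, demand is qd = 36 - 5P and supply is qs = 3P - 9.
Setting them equal: 36 - 5P = 3P - 9 → 45 = 8P, so P = 5.625 and q = 7.875.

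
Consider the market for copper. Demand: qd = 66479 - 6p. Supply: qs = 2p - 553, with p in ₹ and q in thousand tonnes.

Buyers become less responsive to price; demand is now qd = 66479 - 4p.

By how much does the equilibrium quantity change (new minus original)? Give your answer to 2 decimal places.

+5586.00

Original equilibrium: 66479 - 6p = 2p - 553 gives 67032 = 8p, so p = 8379 and q = 16205.
The new curves are qd = 66479 - 4p (demand) and qs = 2p - 553 (supply).
New equilibrium: 66479 - 4p = 2p - 553 ⇒ 67032 = 6p ⇒ p = 11172, q = 21791.
Δq = 21791 − 16205 = +5586.00.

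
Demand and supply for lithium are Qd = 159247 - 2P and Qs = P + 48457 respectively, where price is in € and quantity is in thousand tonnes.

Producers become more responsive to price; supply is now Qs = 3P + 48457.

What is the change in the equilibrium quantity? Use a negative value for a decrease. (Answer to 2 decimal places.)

+29544.00

Before the shock: 159247 - 2P = P + 48457 ⇒ 110790 = 3P ⇒ P = 36930, Q = 85387.
With the change applied: demand Qd = 159247 - 2P, supply Qs = 3P + 48457.
Clearing the new market: 159247 - 2P = 3P + 48457, so P = 22158 and Q = 114931.
ΔQ = 114931 − 85387 = +29544.00.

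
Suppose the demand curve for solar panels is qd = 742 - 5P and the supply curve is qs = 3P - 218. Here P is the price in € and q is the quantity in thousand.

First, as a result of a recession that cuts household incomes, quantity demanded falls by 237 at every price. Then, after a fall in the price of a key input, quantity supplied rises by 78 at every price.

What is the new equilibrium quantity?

101.875

Solve the original market: 742 - 5P = 3P - 218, hence P = 120 and q = 142.
After the shift, demand is qd = 505 - 5P and supply is qs = 3P - 140.
Setting them equal: 505 - 5P = 3P - 140 → 645 = 8P, so P = 80.625 and q = 101.875.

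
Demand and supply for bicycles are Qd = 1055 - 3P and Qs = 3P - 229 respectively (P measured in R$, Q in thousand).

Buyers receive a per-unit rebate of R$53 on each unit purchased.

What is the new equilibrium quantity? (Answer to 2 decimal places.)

Before the shock: 1055 - 3P = 3P - 229 ⇒ 1284 = 6P ⇒ P = 214, Q = 413.
Since buyers' out-of-pocket price is the market price minus the rebate, the effective demand curve becomes Qd = 1214 - 3P.
Equate the new curves: 1214 - 3P = 3P - 229, giving 1443 = 6P, P = 240.5, Q = 492.5.

492.50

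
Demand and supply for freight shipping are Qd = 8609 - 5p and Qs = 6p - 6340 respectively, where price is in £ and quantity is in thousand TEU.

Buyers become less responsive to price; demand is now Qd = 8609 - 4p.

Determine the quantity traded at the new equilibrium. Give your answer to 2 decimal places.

2629.40

Original equilibrium: 8609 - 5p = 6p - 6340 gives 14949 = 11p, so p = 1359 and Q = 1814.
After the shift, demand is Qd = 8609 - 4p and supply is Qs = 6p - 6340.
New equilibrium: 8609 - 4p = 6p - 6340 ⇒ 14949 = 10p ⇒ p = 1494.9, Q = 2629.4.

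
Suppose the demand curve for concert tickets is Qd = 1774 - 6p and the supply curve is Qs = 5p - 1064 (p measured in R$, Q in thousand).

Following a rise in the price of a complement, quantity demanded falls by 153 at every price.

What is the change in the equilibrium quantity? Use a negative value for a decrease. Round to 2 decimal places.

-69.55

Original equilibrium: 1774 - 6p = 5p - 1064 gives 2838 = 11p, so p = 258 and Q = 226.
The new curves are Qd = 1621 - 6p (demand) and Qs = 5p - 1064 (supply).
New equilibrium: 1621 - 6p = 5p - 1064 ⇒ 2685 = 11p ⇒ p = 2685/11 ≈ 244.0909, Q = 1721/11 ≈ 156.4545.
ΔQ = 156.4545 − 226 = -69.55.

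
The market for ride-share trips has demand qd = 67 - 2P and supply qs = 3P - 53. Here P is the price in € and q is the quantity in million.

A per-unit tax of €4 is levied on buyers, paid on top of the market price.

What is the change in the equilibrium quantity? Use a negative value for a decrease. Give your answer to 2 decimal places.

-4.80

Initially, 67 - 2P = 3P - 53, so 120 = 5P and P = 24, q = 19.
Since buyers pay the price plus the tax, the effective demand curve becomes qd = 59 - 2P.
Setting them equal: 59 - 2P = 3P - 53 → 112 = 5P, so P = 22.4 and q = 14.2.
Δq = 14.2 − 19 = -4.80.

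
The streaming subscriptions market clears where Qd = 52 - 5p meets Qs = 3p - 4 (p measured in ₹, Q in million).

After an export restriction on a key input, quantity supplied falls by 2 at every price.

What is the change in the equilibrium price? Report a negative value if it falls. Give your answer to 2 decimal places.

+0.25

Solve the original market: 52 - 5p = 3p - 4, hence p = 7 and Q = 17.
After the shift, demand is Qd = 52 - 5p and supply is Qs = 3p - 6.
Setting them equal: 52 - 5p = 3p - 6 → 58 = 8p, so p = 7.25 and Q = 15.75.
Δp = 7.25 − 7 = +0.25.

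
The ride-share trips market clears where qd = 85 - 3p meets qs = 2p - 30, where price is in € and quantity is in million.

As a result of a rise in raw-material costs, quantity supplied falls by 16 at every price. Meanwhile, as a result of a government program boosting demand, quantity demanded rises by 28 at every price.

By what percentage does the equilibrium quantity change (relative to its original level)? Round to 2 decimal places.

+10.00

Original equilibrium: 85 - 3p = 2p - 30 gives 115 = 5p, so p = 23 and q = 16.
After the shift, demand is qd = 113 - 3p and supply is qs = 2p - 46.
Equate the new curves: 113 - 3p = 2p - 46, giving 159 = 5p, p = 31.8, q = 17.6.
%Δq = (17.6 − 16) / 16 × 100 = +10.00%.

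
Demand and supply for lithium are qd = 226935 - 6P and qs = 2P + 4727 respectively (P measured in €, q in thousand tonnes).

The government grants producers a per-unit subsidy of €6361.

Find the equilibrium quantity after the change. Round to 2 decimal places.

69820.50

Solve the original market: 226935 - 6P = 2P + 4727, hence P = 27776 and q = 60279.
Since sellers receive the price plus the subsidy, the effective supply curve becomes qs = 2P + 17449.
Clearing the new market: 226935 - 6P = 2P + 17449, so P = 26185.75 and q = 69820.5.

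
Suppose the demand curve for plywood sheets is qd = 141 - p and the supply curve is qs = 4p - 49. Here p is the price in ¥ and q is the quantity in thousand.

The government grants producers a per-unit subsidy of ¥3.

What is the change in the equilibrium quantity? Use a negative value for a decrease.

Before the shock: 141 - p = 4p - 49 ⇒ 190 = 5p ⇒ p = 38, q = 103.
Since sellers receive the price plus the subsidy, the effective supply curve becomes qs = 4p - 37.
New equilibrium: 141 - p = 4p - 37 ⇒ 178 = 5p ⇒ p = 35.6, q = 105.4.
Δq = 105.4 − 103 = +2.4.

+2.4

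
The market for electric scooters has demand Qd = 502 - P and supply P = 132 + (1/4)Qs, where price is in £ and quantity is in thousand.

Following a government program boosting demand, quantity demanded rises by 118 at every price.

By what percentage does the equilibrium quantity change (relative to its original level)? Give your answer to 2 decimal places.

+31.89

Solve the original market: 502 - P = 4P - 528, hence P = 206 and Q = 296.
With the change applied: demand Qd = 620 - P, supply Qs = 4P - 528.
Equate the new curves: 620 - P = 4P - 528, giving 1148 = 5P, P = 229.6, Q = 390.4.
%ΔQ = (390.4 − 296) / 296 × 100 = +31.89%.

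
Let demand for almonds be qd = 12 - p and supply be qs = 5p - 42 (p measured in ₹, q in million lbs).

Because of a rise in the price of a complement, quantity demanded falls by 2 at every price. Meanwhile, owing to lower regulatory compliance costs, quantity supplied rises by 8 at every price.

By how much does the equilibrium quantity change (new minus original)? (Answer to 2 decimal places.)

Solve the original market: 12 - p = 5p - 42, hence p = 9 and q = 3.
With the change applied: demand qd = 10 - p, supply qs = 5p - 34.
Setting them equal: 10 - p = 5p - 34 → 44 = 6p, so p = 22/3 ≈ 7.3333 and q = 8/3 ≈ 2.6667.
Δq = 2.6667 − 3 = -0.33.

-0.33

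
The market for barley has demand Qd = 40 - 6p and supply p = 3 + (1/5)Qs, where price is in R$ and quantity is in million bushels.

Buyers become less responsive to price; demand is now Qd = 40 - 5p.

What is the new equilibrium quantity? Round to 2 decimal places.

12.50

Before the shock: 40 - 6p = 5p - 15 ⇒ 55 = 11p ⇒ p = 5, Q = 10.
After the shift, demand is Qd = 40 - 5p and supply is Qs = 5p - 15.
Clearing the new market: 40 - 5p = 5p - 15, so p = 5.5 and Q = 12.5.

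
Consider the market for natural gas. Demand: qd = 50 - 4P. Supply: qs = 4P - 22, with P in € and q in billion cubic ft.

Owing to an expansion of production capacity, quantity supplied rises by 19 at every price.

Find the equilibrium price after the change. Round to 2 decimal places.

Original equilibrium: 50 - 4P = 4P - 22 gives 72 = 8P, so P = 9 and q = 14.
With the change applied: demand qd = 50 - 4P, supply qs = 4P - 3.
New equilibrium: 50 - 4P = 4P - 3 ⇒ 53 = 8P ⇒ P = 6.625, q = 23.5.

6.63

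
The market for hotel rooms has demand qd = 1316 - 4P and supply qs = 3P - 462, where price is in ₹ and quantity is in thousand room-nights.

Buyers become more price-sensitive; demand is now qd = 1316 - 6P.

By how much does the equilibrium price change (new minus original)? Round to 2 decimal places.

Before the shock: 1316 - 4P = 3P - 462 ⇒ 1778 = 7P ⇒ P = 254, q = 300.
After the shift, demand is qd = 1316 - 6P and supply is qs = 3P - 462.
New equilibrium: 1316 - 6P = 3P - 462 ⇒ 1778 = 9P ⇒ P = 1778/9 ≈ 197.5556, q = 392/3 ≈ 130.6667.
ΔP = 197.5556 − 254 = -56.44.

-56.44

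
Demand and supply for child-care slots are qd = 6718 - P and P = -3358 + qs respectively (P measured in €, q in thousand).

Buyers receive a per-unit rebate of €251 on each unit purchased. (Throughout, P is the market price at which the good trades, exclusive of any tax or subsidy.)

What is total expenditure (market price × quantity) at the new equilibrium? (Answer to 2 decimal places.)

Initially, 6718 - P = P + 3358, so 3360 = 2P and P = 1680, q = 5038.
Since buyers' out-of-pocket price is the market price minus the rebate, the effective demand curve becomes qd = 6969 - P.
Clearing the new market: 6969 - P = P + 3358, so P = 1805.5 and q = 5163.5.
New expenditure = 1805.5 × 5163.5 = 9322699.25.

9322699.25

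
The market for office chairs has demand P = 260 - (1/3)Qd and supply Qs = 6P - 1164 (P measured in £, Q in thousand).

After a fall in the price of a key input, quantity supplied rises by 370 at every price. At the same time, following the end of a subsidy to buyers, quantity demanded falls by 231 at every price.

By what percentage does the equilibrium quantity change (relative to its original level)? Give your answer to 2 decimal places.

-23.23

Solve the original market: 780 - 3P = 6P - 1164, hence P = 216 and Q = 132.
The shock moves the curves to Qd = 549 - 3P and Qs = 6P - 794.
Clearing the new market: 549 - 3P = 6P - 794, so P = 1343/9 ≈ 149.2222 and Q = 304/3 ≈ 101.3333.
%ΔQ = (101.3333 − 132) / 132 × 100 = -23.23%.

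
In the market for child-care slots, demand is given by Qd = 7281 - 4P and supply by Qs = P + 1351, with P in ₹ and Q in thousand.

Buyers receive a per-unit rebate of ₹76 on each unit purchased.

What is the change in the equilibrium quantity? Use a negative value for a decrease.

+60.8

Solve the original market: 7281 - 4P = P + 1351, hence P = 1186 and Q = 2537.
Since buyers' out-of-pocket price is the market price minus the rebate, the effective demand curve becomes Qd = 7585 - 4P.
Equate the new curves: 7585 - 4P = P + 1351, giving 6234 = 5P, P = 1246.8, Q = 2597.8.
ΔQ = 2597.8 − 2537 = +60.8.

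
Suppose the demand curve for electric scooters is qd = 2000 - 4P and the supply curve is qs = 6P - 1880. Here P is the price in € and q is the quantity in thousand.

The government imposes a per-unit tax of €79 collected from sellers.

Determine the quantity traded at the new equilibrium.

258.4

Before the shock: 2000 - 4P = 6P - 1880 ⇒ 3880 = 10P ⇒ P = 388, q = 448.
Since sellers keep the price net of the tax, the effective supply curve becomes qs = 6P - 2354.
New equilibrium: 2000 - 4P = 6P - 2354 ⇒ 4354 = 10P ⇒ P = 435.4, q = 258.4.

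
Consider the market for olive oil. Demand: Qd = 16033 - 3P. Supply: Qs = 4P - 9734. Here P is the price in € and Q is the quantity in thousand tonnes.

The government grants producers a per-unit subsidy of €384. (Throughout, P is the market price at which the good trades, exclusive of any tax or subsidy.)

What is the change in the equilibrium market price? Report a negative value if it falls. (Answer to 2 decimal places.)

Initially, 16033 - 3P = 4P - 9734, so 25767 = 7P and P = 3681, Q = 4990.
Since sellers receive the price plus the subsidy, the effective supply curve becomes Qs = 4P - 8198.
Clearing the new market: 16033 - 3P = 4P - 8198, so P = 24231/7 ≈ 3461.5714 and Q = 39538/7 ≈ 5648.2857.
ΔP = 3461.5714 − 3681 = -219.43.

-219.43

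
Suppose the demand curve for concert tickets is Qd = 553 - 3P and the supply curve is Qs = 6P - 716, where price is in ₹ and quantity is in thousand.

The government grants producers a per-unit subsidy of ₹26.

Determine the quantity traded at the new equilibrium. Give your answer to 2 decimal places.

Solve the original market: 553 - 3P = 6P - 716, hence P = 141 and Q = 130.
Since sellers receive the price plus the subsidy, the effective supply curve becomes Qs = 6P - 560.
New equilibrium: 553 - 3P = 6P - 560 ⇒ 1113 = 9P ⇒ P = 371/3 ≈ 123.6667, Q = 182.

182.00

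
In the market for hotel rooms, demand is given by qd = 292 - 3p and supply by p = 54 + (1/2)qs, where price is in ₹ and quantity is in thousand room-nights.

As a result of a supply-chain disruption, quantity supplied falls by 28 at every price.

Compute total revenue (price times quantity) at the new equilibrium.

3013.12

Solve the original market: 292 - 3p = 2p - 108, hence p = 80 and q = 52.
The new curves are qd = 292 - 3p (demand) and qs = 2p - 136 (supply).
New equilibrium: 292 - 3p = 2p - 136 ⇒ 428 = 5p ⇒ p = 85.6, q = 35.2.
New expenditure = 85.6 × 35.2 = 3013.12.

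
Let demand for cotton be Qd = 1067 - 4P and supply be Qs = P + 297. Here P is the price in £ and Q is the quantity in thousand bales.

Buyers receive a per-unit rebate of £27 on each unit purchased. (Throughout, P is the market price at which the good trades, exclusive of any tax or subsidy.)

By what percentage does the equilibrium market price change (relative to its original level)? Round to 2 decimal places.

+14.03

Original equilibrium: 1067 - 4P = P + 297 gives 770 = 5P, so P = 154 and Q = 451.
Since buyers' out-of-pocket price is the market price minus the rebate, the effective demand curve becomes Qd = 1175 - 4P.
Equate the new curves: 1175 - 4P = P + 297, giving 878 = 5P, P = 175.6, Q = 472.6.
%ΔP = (175.6 − 154) / 154 × 100 = +14.03%.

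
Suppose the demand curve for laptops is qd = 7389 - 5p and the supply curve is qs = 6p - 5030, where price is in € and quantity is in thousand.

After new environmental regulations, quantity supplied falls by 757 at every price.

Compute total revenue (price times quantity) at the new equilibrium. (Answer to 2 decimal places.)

1676836.56

Initially, 7389 - 5p = 6p - 5030, so 12419 = 11p and p = 1129, q = 1744.
After the shift, demand is qd = 7389 - 5p and supply is qs = 6p - 5787.
New equilibrium: 7389 - 5p = 6p - 5787 ⇒ 13176 = 11p ⇒ p = 13176/11 ≈ 1197.8182, q = 15399/11 ≈ 1399.9091.
New expenditure = 1197.8182 × 1399.9091 = 1676836.56.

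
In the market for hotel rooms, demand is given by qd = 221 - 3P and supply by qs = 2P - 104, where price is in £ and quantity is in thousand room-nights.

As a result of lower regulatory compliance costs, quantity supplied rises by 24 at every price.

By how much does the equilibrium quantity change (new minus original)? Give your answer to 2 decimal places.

Original equilibrium: 221 - 3P = 2P - 104 gives 325 = 5P, so P = 65 and q = 26.
The new curves are qd = 221 - 3P (demand) and qs = 2P - 80 (supply).
Equate the new curves: 221 - 3P = 2P - 80, giving 301 = 5P, P = 60.2, q = 40.4.
Δq = 40.4 − 26 = +14.40.

+14.40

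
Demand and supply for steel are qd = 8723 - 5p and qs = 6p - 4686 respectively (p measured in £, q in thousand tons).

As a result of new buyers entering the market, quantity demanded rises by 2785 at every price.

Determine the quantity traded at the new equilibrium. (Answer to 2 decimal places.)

Initially, 8723 - 5p = 6p - 4686, so 13409 = 11p and p = 1219, q = 2628.
The new curves are qd = 11508 - 5p (demand) and qs = 6p - 4686 (supply).
Clearing the new market: 11508 - 5p = 6p - 4686, so p = 16194/11 ≈ 1472.1818 and q = 45618/11 ≈ 4147.0909.

4147.09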